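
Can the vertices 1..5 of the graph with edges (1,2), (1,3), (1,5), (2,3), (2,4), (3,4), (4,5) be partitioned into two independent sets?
No (odd cycle of length 3: 3 -> 1 -> 2 -> 3)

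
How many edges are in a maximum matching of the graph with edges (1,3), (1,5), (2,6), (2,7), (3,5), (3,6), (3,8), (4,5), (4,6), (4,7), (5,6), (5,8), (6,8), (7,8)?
4 (matching: (1,3), (2,7), (4,5), (6,8); upper bound floor(n/2) = floor(8/2) = 4)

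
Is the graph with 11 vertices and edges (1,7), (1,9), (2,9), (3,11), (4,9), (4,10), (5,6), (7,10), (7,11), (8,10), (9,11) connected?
No, it has 2 components: {1, 2, 3, 4, 7, 8, 9, 10, 11}, {5, 6}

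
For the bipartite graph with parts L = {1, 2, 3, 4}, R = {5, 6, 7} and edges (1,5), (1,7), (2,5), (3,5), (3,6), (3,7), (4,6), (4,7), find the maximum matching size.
3 (matching: (1,7), (2,5), (3,6); upper bound min(|L|,|R|) = min(4,3) = 3)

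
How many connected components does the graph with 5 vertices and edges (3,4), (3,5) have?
3 (components: {1}, {2}, {3, 4, 5})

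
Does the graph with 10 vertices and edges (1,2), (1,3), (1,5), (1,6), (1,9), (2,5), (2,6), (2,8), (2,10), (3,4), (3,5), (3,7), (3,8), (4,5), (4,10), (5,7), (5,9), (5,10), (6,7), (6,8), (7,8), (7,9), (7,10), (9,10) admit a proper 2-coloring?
No (odd cycle of length 3: 3 -> 1 -> 5 -> 3)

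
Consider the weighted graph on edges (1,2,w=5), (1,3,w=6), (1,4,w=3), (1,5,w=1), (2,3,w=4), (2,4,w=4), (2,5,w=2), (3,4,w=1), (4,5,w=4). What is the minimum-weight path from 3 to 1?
4 (path: 3 -> 4 -> 1; weights 1 + 3 = 4)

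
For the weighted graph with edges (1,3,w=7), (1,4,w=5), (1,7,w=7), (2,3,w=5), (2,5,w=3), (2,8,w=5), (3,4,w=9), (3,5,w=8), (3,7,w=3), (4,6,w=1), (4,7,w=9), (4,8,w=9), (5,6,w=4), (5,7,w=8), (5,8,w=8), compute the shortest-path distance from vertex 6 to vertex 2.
7 (path: 6 -> 5 -> 2; weights 4 + 3 = 7)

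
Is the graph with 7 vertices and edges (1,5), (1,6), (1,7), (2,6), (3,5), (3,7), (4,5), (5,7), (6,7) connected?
Yes (BFS from 1 visits [1, 5, 6, 7, 3, 4, 2] — all 7 vertices reached)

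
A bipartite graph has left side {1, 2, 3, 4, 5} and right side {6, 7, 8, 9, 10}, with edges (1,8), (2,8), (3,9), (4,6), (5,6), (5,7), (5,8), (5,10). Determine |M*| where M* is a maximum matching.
4 (matching: (1,8), (3,9), (4,6), (5,10); upper bound min(|L|,|R|) = min(5,5) = 5)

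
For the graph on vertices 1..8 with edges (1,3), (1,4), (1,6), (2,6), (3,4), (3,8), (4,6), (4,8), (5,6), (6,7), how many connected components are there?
1 (components: {1, 2, 3, 4, 5, 6, 7, 8})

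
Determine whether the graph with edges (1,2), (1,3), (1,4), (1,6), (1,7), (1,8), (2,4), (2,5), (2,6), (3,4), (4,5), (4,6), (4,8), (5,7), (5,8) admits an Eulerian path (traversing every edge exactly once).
Yes (the graph is connected and exactly 2 vertices have odd degree: {6, 8}; any Eulerian path must start and end at those)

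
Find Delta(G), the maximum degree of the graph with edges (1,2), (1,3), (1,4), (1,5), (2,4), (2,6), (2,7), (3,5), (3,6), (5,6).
4 (attained at vertices 1, 2)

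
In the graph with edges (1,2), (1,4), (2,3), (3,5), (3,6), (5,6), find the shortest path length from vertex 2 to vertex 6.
2 (path: 2 -> 3 -> 6, 2 edges)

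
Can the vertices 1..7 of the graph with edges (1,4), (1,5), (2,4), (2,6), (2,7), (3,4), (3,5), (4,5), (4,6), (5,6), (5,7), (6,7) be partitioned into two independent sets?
No (odd cycle of length 3: 5 -> 1 -> 4 -> 5)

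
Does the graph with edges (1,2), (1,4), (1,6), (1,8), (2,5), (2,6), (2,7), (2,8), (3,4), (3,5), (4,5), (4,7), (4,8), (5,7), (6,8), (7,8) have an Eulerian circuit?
No (4 vertices have odd degree: {2, 4, 6, 8}; Eulerian circuit requires 0)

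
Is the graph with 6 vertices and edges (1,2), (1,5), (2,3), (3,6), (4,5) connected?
Yes (BFS from 1 visits [1, 2, 5, 3, 4, 6] — all 6 vertices reached)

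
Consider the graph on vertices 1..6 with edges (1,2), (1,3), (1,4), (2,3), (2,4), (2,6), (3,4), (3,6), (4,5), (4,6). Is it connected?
Yes (BFS from 1 visits [1, 2, 3, 4, 6, 5] — all 6 vertices reached)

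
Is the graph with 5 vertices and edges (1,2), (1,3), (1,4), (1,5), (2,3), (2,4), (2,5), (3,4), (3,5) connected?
Yes (BFS from 1 visits [1, 2, 3, 4, 5] — all 5 vertices reached)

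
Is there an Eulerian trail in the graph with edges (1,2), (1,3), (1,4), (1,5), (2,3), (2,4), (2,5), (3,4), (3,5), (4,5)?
Yes — and in fact it has an Eulerian circuit (the graph is connected and all 5 vertices have even degree)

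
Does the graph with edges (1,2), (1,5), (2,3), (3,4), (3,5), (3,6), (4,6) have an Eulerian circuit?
Yes (the graph is connected and all 6 vertices have even degree)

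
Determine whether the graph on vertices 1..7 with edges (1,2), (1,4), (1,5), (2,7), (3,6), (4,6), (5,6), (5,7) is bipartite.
Yes. Partition: {1, 6, 7}, {2, 3, 4, 5}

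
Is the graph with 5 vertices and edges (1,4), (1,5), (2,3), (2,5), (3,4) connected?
Yes (BFS from 1 visits [1, 4, 5, 3, 2] — all 5 vertices reached)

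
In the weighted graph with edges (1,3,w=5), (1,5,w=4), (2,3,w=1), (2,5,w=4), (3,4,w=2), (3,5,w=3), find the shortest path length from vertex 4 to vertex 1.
7 (path: 4 -> 3 -> 1; weights 2 + 5 = 7)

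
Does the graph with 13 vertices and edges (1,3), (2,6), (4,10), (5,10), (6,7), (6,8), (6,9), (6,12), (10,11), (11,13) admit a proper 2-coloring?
Yes. Partition: {1, 2, 4, 5, 7, 8, 9, 11, 12}, {3, 6, 10, 13}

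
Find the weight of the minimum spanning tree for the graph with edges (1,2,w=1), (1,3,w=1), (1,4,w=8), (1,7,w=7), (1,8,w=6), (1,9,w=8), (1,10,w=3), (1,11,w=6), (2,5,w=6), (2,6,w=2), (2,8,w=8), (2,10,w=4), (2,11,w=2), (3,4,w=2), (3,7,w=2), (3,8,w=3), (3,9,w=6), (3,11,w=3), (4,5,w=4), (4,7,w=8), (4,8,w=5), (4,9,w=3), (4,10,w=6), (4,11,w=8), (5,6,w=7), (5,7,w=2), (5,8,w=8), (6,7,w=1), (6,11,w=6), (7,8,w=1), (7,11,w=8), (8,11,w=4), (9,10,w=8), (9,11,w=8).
18 (MST edges: (1,2,w=1), (1,3,w=1), (1,10,w=3), (2,6,w=2), (2,11,w=2), (3,4,w=2), (4,9,w=3), (5,7,w=2), (6,7,w=1), (7,8,w=1); sum of weights 1 + 1 + 3 + 2 + 2 + 2 + 3 + 2 + 1 + 1 = 18)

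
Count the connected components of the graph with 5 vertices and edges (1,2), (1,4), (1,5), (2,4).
2 (components: {1, 2, 4, 5}, {3})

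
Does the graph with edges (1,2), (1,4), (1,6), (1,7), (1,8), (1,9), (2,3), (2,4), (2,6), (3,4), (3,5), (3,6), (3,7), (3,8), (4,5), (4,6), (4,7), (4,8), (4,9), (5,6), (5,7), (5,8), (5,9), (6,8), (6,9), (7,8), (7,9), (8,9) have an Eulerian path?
Yes (the graph is connected and exactly 2 vertices have odd degree: {6, 8}; any Eulerian path must start and end at those)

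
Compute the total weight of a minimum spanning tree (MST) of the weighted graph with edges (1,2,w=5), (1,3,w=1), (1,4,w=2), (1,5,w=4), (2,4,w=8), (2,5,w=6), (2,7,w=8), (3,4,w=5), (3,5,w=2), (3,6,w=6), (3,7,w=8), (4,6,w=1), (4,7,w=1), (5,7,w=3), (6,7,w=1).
12 (MST edges: (1,2,w=5), (1,3,w=1), (1,4,w=2), (3,5,w=2), (4,6,w=1), (4,7,w=1); sum of weights 5 + 1 + 2 + 2 + 1 + 1 = 12)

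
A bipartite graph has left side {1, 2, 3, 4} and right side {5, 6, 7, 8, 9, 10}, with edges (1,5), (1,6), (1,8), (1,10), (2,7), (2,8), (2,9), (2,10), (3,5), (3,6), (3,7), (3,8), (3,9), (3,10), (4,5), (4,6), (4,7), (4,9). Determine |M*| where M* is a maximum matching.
4 (matching: (1,10), (2,9), (3,8), (4,7); upper bound min(|L|,|R|) = min(4,6) = 4)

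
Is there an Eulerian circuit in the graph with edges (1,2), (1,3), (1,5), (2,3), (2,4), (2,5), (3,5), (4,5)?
No (2 vertices have odd degree: {1, 3}; Eulerian circuit requires 0)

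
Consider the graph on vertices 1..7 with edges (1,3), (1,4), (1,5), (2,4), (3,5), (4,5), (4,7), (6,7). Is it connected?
Yes (BFS from 1 visits [1, 3, 4, 5, 2, 7, 6] — all 7 vertices reached)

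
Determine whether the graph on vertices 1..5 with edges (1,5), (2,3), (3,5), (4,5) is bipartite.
Yes. Partition: {1, 3, 4}, {2, 5}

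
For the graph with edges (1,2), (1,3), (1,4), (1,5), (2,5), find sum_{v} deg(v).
10 (handshake: sum of degrees = 2|E| = 2 x 5 = 10)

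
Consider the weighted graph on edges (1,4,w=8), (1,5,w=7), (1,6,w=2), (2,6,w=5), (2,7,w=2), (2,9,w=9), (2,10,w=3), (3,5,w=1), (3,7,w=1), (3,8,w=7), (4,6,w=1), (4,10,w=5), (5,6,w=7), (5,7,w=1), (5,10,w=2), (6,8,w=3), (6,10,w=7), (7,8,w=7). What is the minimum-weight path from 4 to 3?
8 (path: 4 -> 10 -> 5 -> 3; weights 5 + 2 + 1 = 8)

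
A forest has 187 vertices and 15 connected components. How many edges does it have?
172 (Each of the 15 component trees on V_i vertices has V_i - 1 edges; summing gives V - C = 187 - 15 = 172)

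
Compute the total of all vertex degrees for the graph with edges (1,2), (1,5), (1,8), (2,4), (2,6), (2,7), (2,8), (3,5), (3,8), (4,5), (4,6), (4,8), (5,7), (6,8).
28 (handshake: sum of degrees = 2|E| = 2 x 14 = 28)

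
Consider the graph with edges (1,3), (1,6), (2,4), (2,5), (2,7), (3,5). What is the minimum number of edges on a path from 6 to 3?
2 (path: 6 -> 1 -> 3, 2 edges)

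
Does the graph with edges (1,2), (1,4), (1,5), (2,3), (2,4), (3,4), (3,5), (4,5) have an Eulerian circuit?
No (4 vertices have odd degree: {1, 2, 3, 5}; Eulerian circuit requires 0)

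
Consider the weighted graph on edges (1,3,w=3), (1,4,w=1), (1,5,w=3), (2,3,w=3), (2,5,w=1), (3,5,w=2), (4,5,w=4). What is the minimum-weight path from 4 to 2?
5 (path: 4 -> 5 -> 2; weights 4 + 1 = 5)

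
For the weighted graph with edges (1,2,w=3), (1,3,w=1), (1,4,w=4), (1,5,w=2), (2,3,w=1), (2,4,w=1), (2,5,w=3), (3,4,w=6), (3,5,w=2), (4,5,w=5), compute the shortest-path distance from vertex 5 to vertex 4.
4 (path: 5 -> 2 -> 4; weights 3 + 1 = 4)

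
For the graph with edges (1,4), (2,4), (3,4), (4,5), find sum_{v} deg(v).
8 (handshake: sum of degrees = 2|E| = 2 x 4 = 8)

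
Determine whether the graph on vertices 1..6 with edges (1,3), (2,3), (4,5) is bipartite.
Yes. Partition: {1, 2, 4, 6}, {3, 5}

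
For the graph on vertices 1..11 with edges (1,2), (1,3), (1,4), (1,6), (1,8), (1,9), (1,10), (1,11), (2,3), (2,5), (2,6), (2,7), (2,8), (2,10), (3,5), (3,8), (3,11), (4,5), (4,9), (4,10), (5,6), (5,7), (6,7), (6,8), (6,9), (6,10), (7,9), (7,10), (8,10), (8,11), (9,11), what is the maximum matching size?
5 (matching: (1,8), (2,7), (4,5), (6,10), (9,11); upper bound floor(n/2) = floor(11/2) = 5)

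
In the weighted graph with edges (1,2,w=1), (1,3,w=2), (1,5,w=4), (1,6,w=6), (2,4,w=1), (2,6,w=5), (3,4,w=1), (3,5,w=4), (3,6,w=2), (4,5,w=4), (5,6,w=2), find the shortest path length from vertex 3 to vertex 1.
2 (path: 3 -> 1; weights 2 = 2)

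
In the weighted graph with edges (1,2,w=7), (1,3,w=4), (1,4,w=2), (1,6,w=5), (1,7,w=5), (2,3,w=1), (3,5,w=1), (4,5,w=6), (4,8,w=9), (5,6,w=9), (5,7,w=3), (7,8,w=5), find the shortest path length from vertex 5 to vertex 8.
8 (path: 5 -> 7 -> 8; weights 3 + 5 = 8)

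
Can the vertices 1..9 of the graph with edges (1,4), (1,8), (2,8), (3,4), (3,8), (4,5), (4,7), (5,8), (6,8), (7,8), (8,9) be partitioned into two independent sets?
Yes. Partition: {1, 2, 3, 5, 6, 7, 9}, {4, 8}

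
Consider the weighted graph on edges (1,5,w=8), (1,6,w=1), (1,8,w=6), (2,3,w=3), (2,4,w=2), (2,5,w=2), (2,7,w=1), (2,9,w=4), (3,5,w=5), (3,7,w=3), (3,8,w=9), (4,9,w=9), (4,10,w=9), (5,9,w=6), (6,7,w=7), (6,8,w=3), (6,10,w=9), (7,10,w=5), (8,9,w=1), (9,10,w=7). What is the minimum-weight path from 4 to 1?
11 (path: 4 -> 2 -> 7 -> 6 -> 1; weights 2 + 1 + 7 + 1 = 11)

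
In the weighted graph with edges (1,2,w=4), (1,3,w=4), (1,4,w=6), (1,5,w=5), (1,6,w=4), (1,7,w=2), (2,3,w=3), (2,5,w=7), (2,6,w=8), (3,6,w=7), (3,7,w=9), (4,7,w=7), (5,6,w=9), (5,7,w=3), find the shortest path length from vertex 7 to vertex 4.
7 (path: 7 -> 4; weights 7 = 7)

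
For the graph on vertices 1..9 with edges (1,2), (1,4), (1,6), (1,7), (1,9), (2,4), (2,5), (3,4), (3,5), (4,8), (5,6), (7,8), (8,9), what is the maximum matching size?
4 (matching: (1,9), (3,4), (5,6), (7,8); upper bound floor(n/2) = floor(9/2) = 4)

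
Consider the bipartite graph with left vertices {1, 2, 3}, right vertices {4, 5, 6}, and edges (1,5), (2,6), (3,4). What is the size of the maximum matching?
3 (matching: (1,5), (2,6), (3,4); upper bound min(|L|,|R|) = min(3,3) = 3)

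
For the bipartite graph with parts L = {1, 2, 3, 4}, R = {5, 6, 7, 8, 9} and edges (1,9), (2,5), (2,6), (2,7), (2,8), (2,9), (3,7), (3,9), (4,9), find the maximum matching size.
3 (matching: (1,9), (2,8), (3,7); upper bound min(|L|,|R|) = min(4,5) = 4)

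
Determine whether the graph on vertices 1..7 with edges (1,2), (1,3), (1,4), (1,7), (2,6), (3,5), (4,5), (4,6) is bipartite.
Yes. Partition: {1, 5, 6}, {2, 3, 4, 7}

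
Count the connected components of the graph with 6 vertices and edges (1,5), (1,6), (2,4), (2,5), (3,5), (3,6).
1 (components: {1, 2, 3, 4, 5, 6})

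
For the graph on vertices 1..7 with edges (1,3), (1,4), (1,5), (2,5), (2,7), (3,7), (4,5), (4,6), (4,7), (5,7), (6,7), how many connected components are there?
1 (components: {1, 2, 3, 4, 5, 6, 7})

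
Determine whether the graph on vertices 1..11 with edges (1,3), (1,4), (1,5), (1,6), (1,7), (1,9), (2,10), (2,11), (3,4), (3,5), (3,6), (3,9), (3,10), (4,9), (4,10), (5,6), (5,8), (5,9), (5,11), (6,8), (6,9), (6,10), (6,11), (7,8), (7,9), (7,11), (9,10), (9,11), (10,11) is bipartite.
No (odd cycle of length 3: 3 -> 1 -> 9 -> 3)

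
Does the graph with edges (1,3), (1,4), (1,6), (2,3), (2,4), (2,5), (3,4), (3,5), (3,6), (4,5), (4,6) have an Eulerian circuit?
No (6 vertices have odd degree: {1, 2, 3, 4, 5, 6}; Eulerian circuit requires 0)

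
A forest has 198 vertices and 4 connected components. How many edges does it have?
194 (Each of the 4 component trees on V_i vertices has V_i - 1 edges; summing gives V - C = 198 - 4 = 194)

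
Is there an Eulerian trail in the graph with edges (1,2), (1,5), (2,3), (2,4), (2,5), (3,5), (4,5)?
Yes — and in fact it has an Eulerian circuit (the graph is connected and all 5 vertices have even degree)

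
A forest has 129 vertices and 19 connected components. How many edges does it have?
110 (Each of the 19 component trees on V_i vertices has V_i - 1 edges; summing gives V - C = 129 - 19 = 110)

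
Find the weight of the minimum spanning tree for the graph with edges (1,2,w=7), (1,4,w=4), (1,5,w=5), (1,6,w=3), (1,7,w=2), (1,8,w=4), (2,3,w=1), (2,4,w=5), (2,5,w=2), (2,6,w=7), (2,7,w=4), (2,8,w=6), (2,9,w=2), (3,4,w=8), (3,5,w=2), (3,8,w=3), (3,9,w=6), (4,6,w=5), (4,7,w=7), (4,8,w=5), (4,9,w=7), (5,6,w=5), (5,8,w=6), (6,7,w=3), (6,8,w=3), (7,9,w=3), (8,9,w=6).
20 (MST edges: (1,4,w=4), (1,6,w=3), (1,7,w=2), (2,3,w=1), (2,5,w=2), (2,9,w=2), (3,8,w=3), (6,8,w=3); sum of weights 4 + 3 + 2 + 1 + 2 + 2 + 3 + 3 = 20)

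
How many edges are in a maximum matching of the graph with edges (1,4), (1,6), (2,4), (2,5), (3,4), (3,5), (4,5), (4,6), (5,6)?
3 (matching: (1,6), (2,4), (3,5); upper bound floor(n/2) = floor(6/2) = 3)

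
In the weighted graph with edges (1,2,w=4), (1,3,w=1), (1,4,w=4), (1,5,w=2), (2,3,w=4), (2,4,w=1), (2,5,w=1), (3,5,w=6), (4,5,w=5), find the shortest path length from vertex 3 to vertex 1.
1 (path: 3 -> 1; weights 1 = 1)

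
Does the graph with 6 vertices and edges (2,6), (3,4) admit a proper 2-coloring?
Yes. Partition: {1, 2, 3, 5}, {4, 6}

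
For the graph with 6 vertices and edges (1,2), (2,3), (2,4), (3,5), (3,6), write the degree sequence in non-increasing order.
[3, 3, 1, 1, 1, 1] (degrees: deg(1)=1, deg(2)=3, deg(3)=3, deg(4)=1, deg(5)=1, deg(6)=1)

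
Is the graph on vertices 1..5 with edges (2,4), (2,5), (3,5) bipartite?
Yes. Partition: {1, 2, 3}, {4, 5}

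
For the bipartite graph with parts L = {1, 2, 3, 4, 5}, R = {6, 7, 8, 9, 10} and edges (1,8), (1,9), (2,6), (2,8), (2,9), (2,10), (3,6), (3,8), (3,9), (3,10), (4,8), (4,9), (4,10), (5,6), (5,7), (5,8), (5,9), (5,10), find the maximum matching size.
5 (matching: (1,9), (2,10), (3,6), (4,8), (5,7); upper bound min(|L|,|R|) = min(5,5) = 5)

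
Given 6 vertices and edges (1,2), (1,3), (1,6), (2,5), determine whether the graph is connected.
No, it has 2 components: {1, 2, 3, 5, 6}, {4}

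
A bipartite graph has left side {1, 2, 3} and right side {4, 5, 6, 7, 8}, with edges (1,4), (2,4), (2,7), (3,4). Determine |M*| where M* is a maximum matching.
2 (matching: (1,4), (2,7); upper bound min(|L|,|R|) = min(3,5) = 3)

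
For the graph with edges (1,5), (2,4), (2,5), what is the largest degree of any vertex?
2 (attained at vertices 2, 5)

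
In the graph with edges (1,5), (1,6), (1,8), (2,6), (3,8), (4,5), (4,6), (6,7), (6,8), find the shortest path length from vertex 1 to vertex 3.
2 (path: 1 -> 8 -> 3, 2 edges)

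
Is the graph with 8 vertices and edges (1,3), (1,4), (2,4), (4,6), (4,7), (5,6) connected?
No, it has 2 components: {1, 2, 3, 4, 5, 6, 7}, {8}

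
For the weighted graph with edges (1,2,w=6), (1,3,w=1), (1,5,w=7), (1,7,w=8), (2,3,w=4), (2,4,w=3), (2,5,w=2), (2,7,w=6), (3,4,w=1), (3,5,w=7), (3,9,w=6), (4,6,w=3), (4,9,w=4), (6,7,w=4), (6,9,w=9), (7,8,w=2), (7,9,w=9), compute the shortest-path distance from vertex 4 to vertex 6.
3 (path: 4 -> 6; weights 3 = 3)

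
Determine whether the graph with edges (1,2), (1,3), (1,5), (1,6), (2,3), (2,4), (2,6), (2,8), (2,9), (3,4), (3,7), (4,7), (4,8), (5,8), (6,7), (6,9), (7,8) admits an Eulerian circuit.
Yes (the graph is connected and all 9 vertices have even degree)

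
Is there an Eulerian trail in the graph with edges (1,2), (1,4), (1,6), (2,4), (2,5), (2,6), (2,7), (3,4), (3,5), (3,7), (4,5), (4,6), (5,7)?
No (6 vertices have odd degree: {1, 2, 3, 4, 6, 7}; Eulerian path requires 0 or 2)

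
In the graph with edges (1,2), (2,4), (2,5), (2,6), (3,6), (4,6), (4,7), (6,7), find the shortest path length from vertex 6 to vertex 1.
2 (path: 6 -> 2 -> 1, 2 edges)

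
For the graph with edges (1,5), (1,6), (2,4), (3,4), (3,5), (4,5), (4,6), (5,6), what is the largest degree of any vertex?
4 (attained at vertices 4, 5)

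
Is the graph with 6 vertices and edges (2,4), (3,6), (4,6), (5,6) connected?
No, it has 2 components: {1}, {2, 3, 4, 5, 6}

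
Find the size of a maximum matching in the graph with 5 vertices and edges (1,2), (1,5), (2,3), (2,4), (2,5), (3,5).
2 (matching: (1,5), (2,4); upper bound floor(n/2) = floor(5/2) = 2)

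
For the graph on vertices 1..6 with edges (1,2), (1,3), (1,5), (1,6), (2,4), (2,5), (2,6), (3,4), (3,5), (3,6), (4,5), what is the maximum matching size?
3 (matching: (1,2), (3,6), (4,5); upper bound floor(n/2) = floor(6/2) = 3)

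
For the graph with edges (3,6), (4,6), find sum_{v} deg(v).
4 (handshake: sum of degrees = 2|E| = 2 x 2 = 4)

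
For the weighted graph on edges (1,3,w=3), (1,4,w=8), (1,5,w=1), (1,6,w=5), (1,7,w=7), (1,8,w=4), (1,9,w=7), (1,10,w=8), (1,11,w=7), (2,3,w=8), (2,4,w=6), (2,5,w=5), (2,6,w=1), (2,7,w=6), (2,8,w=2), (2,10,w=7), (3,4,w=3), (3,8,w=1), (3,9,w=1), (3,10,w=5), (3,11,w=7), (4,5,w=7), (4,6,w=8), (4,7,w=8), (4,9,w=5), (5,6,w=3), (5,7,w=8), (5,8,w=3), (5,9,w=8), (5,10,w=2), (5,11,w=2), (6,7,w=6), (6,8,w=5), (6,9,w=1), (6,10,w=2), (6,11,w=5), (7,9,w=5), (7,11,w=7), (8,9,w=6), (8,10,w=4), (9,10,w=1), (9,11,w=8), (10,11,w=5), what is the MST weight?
18 (MST edges: (1,5,w=1), (2,6,w=1), (3,4,w=3), (3,8,w=1), (3,9,w=1), (5,10,w=2), (5,11,w=2), (6,9,w=1), (7,9,w=5), (9,10,w=1); sum of weights 1 + 1 + 3 + 1 + 1 + 2 + 2 + 1 + 5 + 1 = 18)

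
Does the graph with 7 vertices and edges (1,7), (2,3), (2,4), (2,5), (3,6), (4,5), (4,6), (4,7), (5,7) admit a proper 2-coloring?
No (odd cycle of length 3: 5 -> 7 -> 4 -> 5)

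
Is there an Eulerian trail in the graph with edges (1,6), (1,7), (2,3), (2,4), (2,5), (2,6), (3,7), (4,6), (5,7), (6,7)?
Yes — and in fact it has an Eulerian circuit (the graph is connected and all 7 vertices have even degree)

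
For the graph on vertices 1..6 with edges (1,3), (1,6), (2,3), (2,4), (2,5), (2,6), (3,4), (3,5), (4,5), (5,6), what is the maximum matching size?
3 (matching: (1,3), (2,4), (5,6); upper bound floor(n/2) = floor(6/2) = 3)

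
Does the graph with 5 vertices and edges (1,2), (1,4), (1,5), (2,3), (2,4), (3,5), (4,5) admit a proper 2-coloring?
No (odd cycle of length 3: 4 -> 1 -> 2 -> 4)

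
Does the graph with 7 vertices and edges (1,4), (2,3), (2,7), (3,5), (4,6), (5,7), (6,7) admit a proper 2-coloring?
Yes. Partition: {1, 2, 5, 6}, {3, 4, 7}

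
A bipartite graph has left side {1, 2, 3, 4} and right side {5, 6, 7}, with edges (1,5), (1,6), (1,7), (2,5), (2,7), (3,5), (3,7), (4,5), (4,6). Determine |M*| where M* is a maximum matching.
3 (matching: (1,7), (2,5), (4,6); upper bound min(|L|,|R|) = min(4,3) = 3)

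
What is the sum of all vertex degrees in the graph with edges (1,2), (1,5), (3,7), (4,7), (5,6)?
10 (handshake: sum of degrees = 2|E| = 2 x 5 = 10)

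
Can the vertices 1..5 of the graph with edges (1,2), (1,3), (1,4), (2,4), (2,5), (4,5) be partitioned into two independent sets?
No (odd cycle of length 3: 4 -> 1 -> 2 -> 4)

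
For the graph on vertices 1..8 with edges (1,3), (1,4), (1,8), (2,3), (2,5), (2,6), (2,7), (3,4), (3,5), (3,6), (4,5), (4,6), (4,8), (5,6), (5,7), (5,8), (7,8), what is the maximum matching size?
4 (matching: (1,3), (2,7), (4,8), (5,6); upper bound floor(n/2) = floor(8/2) = 4)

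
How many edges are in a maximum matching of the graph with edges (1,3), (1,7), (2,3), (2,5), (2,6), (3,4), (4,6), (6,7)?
3 (matching: (1,7), (2,5), (4,6); upper bound floor(n/2) = floor(7/2) = 3)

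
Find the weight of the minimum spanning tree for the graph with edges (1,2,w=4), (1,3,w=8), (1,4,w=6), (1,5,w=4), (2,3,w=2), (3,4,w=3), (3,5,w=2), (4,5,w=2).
10 (MST edges: (1,5,w=4), (2,3,w=2), (3,5,w=2), (4,5,w=2); sum of weights 4 + 2 + 2 + 2 = 10)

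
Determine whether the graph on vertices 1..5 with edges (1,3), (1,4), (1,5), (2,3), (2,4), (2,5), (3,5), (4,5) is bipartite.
No (odd cycle of length 3: 3 -> 1 -> 5 -> 3)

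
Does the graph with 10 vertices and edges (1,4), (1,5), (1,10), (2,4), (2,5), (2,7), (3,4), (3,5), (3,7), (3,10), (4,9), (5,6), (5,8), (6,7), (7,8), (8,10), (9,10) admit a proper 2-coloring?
Yes. Partition: {1, 2, 3, 6, 8, 9}, {4, 5, 7, 10}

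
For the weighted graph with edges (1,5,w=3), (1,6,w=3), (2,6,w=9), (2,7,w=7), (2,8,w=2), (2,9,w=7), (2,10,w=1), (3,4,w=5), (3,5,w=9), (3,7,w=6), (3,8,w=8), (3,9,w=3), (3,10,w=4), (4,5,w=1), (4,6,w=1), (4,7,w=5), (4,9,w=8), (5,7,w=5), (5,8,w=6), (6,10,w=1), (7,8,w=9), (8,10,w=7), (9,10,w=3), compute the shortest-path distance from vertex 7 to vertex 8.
9 (path: 7 -> 8; weights 9 = 9)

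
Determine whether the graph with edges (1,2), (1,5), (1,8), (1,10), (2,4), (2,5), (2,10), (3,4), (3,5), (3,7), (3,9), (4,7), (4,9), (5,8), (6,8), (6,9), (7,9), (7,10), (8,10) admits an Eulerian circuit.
Yes (the graph is connected and all 10 vertices have even degree)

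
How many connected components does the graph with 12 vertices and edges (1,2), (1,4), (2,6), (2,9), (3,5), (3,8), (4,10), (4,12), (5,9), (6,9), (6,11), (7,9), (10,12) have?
1 (components: {1, 2, 3, 4, 5, 6, 7, 8, 9, 10, 11, 12})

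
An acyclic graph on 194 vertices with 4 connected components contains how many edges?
190 (Each of the 4 component trees on V_i vertices has V_i - 1 edges; summing gives V - C = 194 - 4 = 190)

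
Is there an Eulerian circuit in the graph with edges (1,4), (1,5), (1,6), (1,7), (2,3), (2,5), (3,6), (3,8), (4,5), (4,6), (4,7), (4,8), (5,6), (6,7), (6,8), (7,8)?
No (2 vertices have odd degree: {3, 4}; Eulerian circuit requires 0)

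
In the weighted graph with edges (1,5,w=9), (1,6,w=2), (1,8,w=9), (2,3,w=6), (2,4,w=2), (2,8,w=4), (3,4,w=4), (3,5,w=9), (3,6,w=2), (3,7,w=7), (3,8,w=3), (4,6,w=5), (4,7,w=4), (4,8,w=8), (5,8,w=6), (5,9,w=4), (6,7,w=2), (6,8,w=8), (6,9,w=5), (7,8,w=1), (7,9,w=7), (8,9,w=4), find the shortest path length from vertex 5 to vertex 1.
9 (path: 5 -> 1; weights 9 = 9)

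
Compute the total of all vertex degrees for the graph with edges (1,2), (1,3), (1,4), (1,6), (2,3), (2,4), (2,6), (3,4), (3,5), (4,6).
20 (handshake: sum of degrees = 2|E| = 2 x 10 = 20)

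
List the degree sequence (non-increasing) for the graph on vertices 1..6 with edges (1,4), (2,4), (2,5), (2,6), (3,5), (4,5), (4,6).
[4, 3, 3, 2, 1, 1] (degrees: deg(1)=1, deg(2)=3, deg(3)=1, deg(4)=4, deg(5)=3, deg(6)=2)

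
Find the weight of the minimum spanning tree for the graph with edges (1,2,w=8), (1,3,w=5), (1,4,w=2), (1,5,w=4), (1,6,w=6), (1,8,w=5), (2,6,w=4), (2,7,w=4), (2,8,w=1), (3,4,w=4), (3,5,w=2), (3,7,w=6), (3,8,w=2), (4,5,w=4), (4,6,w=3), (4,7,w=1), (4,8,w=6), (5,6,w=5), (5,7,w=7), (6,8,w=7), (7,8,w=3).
14 (MST edges: (1,4,w=2), (2,8,w=1), (3,5,w=2), (3,8,w=2), (4,6,w=3), (4,7,w=1), (7,8,w=3); sum of weights 2 + 1 + 2 + 2 + 3 + 1 + 3 = 14)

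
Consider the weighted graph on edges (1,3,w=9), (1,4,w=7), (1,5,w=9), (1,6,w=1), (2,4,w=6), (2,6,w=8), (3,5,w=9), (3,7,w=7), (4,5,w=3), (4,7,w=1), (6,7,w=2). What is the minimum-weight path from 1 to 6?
1 (path: 1 -> 6; weights 1 = 1)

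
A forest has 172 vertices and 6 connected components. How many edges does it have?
166 (Each of the 6 component trees on V_i vertices has V_i - 1 edges; summing gives V - C = 172 - 6 = 166)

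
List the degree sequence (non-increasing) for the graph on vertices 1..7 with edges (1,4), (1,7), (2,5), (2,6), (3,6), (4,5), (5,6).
[3, 3, 2, 2, 2, 1, 1] (degrees: deg(1)=2, deg(2)=2, deg(3)=1, deg(4)=2, deg(5)=3, deg(6)=3, deg(7)=1)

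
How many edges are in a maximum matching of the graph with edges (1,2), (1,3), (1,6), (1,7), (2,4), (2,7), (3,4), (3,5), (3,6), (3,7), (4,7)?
3 (matching: (1,6), (2,7), (3,5); upper bound floor(n/2) = floor(7/2) = 3)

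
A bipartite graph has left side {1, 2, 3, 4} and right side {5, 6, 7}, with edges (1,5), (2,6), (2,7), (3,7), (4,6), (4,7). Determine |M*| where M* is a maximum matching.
3 (matching: (1,5), (2,7), (4,6); upper bound min(|L|,|R|) = min(4,3) = 3)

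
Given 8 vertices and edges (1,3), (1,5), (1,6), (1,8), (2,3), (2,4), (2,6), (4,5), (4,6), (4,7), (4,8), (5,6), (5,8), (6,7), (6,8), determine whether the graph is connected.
Yes (BFS from 1 visits [1, 3, 5, 6, 8, 2, 4, 7] — all 8 vertices reached)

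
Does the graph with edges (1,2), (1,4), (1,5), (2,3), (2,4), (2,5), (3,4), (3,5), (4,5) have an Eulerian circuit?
No (2 vertices have odd degree: {1, 3}; Eulerian circuit requires 0)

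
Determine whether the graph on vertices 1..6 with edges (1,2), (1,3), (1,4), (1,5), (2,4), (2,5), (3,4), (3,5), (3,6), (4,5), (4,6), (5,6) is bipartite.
No (odd cycle of length 3: 4 -> 1 -> 3 -> 4)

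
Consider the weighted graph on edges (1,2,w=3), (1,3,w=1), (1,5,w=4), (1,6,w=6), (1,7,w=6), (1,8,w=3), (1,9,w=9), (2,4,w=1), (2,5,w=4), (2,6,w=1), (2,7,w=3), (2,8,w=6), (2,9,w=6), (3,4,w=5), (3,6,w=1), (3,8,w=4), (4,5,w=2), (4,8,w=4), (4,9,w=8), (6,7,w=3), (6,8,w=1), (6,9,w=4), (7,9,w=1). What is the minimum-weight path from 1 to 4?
4 (path: 1 -> 2 -> 4; weights 3 + 1 = 4)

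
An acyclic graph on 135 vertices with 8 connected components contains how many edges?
127 (Each of the 8 component trees on V_i vertices has V_i - 1 edges; summing gives V - C = 135 - 8 = 127)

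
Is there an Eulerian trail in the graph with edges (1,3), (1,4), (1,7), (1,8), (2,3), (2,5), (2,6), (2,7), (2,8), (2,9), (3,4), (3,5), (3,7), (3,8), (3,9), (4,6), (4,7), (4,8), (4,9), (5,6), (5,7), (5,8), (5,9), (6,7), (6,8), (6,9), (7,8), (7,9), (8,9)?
Yes (the graph is connected and exactly 2 vertices have odd degree: {3, 9}; any Eulerian path must start and end at those)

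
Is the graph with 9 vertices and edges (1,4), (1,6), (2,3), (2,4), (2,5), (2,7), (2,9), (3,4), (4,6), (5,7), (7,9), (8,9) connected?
Yes (BFS from 1 visits [1, 4, 6, 2, 3, 5, 7, 9, 8] — all 9 vertices reached)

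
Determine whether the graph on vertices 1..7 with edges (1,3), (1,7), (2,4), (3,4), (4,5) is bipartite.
Yes. Partition: {1, 4, 6}, {2, 3, 5, 7}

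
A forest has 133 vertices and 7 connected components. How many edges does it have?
126 (Each of the 7 component trees on V_i vertices has V_i - 1 edges; summing gives V - C = 133 - 7 = 126)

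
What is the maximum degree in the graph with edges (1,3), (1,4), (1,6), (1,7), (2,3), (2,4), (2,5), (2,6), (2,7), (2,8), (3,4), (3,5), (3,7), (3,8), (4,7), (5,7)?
6 (attained at vertices 2, 3)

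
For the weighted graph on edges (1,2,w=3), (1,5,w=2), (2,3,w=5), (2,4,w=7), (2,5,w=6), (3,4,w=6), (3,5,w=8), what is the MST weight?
16 (MST edges: (1,2,w=3), (1,5,w=2), (2,3,w=5), (3,4,w=6); sum of weights 3 + 2 + 5 + 6 = 16)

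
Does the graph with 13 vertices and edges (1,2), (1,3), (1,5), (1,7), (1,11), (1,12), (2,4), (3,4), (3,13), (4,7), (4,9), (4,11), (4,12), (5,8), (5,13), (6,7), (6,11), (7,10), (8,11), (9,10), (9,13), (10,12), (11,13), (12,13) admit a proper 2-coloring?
Yes. Partition: {1, 4, 6, 8, 10, 13}, {2, 3, 5, 7, 9, 11, 12}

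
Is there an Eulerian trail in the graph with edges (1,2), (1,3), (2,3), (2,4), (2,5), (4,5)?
Yes — and in fact it has an Eulerian circuit (the graph is connected and all 5 vertices have even degree)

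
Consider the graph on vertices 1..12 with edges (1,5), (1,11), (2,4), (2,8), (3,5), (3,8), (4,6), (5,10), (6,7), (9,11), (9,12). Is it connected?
Yes (BFS from 1 visits [1, 5, 11, 3, 10, 9, 8, 12, 2, 4, 6, 7] — all 12 vertices reached)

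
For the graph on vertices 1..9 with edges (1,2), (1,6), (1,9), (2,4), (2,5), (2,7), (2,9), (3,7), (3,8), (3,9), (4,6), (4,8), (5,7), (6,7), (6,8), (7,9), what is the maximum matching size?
4 (matching: (1,6), (2,5), (3,8), (7,9); upper bound floor(n/2) = floor(9/2) = 4)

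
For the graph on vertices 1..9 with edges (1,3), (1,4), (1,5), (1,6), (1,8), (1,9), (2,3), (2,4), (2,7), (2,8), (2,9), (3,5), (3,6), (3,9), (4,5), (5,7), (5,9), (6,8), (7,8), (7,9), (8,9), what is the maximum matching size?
4 (matching: (1,6), (2,4), (5,7), (8,9); upper bound floor(n/2) = floor(9/2) = 4)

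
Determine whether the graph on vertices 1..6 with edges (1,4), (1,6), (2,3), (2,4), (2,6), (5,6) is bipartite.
Yes. Partition: {1, 2, 5}, {3, 4, 6}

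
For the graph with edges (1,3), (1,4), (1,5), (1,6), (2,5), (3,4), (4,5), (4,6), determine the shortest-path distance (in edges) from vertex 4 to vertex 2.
2 (path: 4 -> 5 -> 2, 2 edges)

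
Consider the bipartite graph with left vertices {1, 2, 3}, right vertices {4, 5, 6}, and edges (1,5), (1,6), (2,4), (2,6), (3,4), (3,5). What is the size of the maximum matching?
3 (matching: (1,6), (2,4), (3,5); upper bound min(|L|,|R|) = min(3,3) = 3)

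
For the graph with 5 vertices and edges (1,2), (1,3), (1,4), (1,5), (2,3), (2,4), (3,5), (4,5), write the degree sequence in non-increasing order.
[4, 3, 3, 3, 3] (degrees: deg(1)=4, deg(2)=3, deg(3)=3, deg(4)=3, deg(5)=3)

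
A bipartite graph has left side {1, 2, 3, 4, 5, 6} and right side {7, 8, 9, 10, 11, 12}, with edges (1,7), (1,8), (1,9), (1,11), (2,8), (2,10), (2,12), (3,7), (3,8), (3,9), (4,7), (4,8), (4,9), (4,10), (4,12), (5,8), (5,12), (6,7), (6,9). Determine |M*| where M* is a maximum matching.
6 (matching: (1,11), (2,12), (3,9), (4,10), (5,8), (6,7); upper bound min(|L|,|R|) = min(6,6) = 6)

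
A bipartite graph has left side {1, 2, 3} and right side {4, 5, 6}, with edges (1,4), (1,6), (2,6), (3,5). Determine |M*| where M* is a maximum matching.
3 (matching: (1,4), (2,6), (3,5); upper bound min(|L|,|R|) = min(3,3) = 3)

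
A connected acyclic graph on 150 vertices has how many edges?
149 (A tree on V vertices has V - 1 edges, so 150 - 1 = 149)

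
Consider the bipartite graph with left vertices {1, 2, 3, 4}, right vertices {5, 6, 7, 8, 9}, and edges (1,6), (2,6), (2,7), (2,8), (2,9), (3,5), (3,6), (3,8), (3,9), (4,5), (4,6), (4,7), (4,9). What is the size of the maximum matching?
4 (matching: (1,6), (2,9), (3,8), (4,7); upper bound min(|L|,|R|) = min(4,5) = 4)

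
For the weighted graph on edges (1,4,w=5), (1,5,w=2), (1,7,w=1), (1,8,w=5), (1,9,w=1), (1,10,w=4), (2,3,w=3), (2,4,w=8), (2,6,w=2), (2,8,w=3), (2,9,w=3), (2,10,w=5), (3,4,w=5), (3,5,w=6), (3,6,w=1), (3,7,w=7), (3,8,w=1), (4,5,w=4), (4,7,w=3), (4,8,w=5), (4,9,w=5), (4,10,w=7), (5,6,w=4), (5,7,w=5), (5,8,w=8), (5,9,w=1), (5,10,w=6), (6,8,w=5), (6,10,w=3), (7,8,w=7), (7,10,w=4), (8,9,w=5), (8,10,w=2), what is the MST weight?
15 (MST edges: (1,7,w=1), (1,9,w=1), (2,6,w=2), (2,9,w=3), (3,6,w=1), (3,8,w=1), (4,7,w=3), (5,9,w=1), (8,10,w=2); sum of weights 1 + 1 + 2 + 3 + 1 + 1 + 3 + 1 + 2 = 15)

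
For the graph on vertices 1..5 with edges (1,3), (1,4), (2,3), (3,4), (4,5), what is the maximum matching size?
2 (matching: (2,3), (4,5); upper bound floor(n/2) = floor(5/2) = 2)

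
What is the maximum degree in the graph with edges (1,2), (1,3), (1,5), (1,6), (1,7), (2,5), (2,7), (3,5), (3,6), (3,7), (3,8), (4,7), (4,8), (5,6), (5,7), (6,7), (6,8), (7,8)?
7 (attained at vertex 7)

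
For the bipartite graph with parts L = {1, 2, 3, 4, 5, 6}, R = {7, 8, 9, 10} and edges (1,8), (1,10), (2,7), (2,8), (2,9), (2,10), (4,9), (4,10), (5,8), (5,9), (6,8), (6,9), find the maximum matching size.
4 (matching: (1,10), (2,7), (4,9), (5,8); upper bound min(|L|,|R|) = min(6,4) = 4)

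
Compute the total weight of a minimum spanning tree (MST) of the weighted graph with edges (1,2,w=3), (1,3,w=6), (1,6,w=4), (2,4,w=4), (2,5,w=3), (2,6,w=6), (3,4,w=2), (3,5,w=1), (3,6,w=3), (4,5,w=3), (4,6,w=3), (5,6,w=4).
12 (MST edges: (1,2,w=3), (2,5,w=3), (3,4,w=2), (3,5,w=1), (3,6,w=3); sum of weights 3 + 3 + 2 + 1 + 3 = 12)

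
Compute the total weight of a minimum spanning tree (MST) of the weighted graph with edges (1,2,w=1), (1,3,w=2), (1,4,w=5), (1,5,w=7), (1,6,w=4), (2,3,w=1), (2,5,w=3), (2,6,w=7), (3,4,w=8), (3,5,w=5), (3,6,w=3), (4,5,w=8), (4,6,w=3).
11 (MST edges: (1,2,w=1), (2,3,w=1), (2,5,w=3), (3,6,w=3), (4,6,w=3); sum of weights 1 + 1 + 3 + 3 + 3 = 11)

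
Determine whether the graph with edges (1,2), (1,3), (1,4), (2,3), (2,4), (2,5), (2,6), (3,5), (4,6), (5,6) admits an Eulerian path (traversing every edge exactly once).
No (6 vertices have odd degree: {1, 2, 3, 4, 5, 6}; Eulerian path requires 0 or 2)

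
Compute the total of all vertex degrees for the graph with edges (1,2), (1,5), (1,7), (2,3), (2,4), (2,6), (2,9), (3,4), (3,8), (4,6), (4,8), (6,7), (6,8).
26 (handshake: sum of degrees = 2|E| = 2 x 13 = 26)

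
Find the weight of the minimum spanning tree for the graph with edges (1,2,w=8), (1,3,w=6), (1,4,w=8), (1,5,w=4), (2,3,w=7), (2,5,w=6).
24 (MST edges: (1,3,w=6), (1,4,w=8), (1,5,w=4), (2,5,w=6); sum of weights 6 + 8 + 4 + 6 = 24)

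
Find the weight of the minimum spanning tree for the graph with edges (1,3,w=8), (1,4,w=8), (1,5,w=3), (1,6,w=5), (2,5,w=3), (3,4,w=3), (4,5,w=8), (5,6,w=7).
22 (MST edges: (1,4,w=8), (1,5,w=3), (1,6,w=5), (2,5,w=3), (3,4,w=3); sum of weights 8 + 3 + 5 + 3 + 3 = 22)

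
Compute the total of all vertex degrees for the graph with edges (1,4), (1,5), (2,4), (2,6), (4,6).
10 (handshake: sum of degrees = 2|E| = 2 x 5 = 10)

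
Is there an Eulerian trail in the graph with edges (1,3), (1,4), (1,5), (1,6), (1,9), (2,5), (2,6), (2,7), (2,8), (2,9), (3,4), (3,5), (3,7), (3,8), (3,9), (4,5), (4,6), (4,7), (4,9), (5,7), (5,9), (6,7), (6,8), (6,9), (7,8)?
Yes (the graph is connected and exactly 2 vertices have odd degree: {1, 2}; any Eulerian path must start and end at those)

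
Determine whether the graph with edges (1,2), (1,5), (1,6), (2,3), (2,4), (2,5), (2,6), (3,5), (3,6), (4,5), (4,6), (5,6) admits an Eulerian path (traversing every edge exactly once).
No (6 vertices have odd degree: {1, 2, 3, 4, 5, 6}; Eulerian path requires 0 or 2)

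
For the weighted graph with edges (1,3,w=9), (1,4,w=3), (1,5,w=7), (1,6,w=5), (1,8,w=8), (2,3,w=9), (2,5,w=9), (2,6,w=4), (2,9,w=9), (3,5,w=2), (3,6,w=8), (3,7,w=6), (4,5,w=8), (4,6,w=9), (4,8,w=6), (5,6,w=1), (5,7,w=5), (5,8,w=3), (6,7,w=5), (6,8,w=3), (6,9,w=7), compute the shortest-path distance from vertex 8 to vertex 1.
8 (path: 8 -> 1; weights 8 = 8)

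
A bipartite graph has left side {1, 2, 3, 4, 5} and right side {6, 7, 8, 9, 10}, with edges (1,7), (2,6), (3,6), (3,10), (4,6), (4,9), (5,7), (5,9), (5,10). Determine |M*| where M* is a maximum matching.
4 (matching: (1,7), (2,6), (3,10), (4,9); upper bound min(|L|,|R|) = min(5,5) = 5)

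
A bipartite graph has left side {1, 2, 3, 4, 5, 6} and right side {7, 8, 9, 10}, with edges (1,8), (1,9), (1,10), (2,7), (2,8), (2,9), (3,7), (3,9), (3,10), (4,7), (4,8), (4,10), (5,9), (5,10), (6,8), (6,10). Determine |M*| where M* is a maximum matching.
4 (matching: (1,10), (2,9), (3,7), (4,8); upper bound min(|L|,|R|) = min(6,4) = 4)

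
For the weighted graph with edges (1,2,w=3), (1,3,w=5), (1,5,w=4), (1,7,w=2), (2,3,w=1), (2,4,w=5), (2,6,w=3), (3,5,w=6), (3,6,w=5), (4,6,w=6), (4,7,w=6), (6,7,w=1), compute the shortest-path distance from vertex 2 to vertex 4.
5 (path: 2 -> 4; weights 5 = 5)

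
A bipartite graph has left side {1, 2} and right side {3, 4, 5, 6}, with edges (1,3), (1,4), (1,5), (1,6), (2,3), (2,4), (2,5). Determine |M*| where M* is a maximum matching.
2 (matching: (1,6), (2,5); upper bound min(|L|,|R|) = min(2,4) = 2)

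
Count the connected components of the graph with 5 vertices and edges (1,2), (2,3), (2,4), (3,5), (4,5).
1 (components: {1, 2, 3, 4, 5})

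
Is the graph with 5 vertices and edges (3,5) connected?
No, it has 4 components: {1}, {2}, {3, 5}, {4}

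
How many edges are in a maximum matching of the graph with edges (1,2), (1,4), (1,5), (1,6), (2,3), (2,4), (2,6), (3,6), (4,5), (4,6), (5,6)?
3 (matching: (1,4), (2,3), (5,6); upper bound floor(n/2) = floor(6/2) = 3)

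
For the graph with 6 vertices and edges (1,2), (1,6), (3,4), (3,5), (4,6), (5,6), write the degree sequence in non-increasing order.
[3, 2, 2, 2, 2, 1] (degrees: deg(1)=2, deg(2)=1, deg(3)=2, deg(4)=2, deg(5)=2, deg(6)=3)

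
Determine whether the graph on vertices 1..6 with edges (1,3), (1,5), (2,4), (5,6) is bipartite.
Yes. Partition: {1, 2, 6}, {3, 4, 5}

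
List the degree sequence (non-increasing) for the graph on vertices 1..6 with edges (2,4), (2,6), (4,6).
[2, 2, 2, 0, 0, 0] (degrees: deg(1)=0, deg(2)=2, deg(3)=0, deg(4)=2, deg(5)=0, deg(6)=2)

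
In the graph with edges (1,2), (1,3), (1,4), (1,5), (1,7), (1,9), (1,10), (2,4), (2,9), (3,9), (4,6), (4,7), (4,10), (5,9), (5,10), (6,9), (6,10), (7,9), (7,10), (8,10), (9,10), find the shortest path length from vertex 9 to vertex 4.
2 (path: 9 -> 1 -> 4, 2 edges)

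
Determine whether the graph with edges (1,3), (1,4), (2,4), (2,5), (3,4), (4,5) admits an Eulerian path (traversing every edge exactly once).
Yes — and in fact it has an Eulerian circuit (the graph is connected and all 5 vertices have even degree)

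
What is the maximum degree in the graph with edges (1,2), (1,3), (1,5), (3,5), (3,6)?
3 (attained at vertices 1, 3)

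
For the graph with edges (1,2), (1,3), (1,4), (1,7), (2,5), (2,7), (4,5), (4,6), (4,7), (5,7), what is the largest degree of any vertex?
4 (attained at vertices 1, 4, 7)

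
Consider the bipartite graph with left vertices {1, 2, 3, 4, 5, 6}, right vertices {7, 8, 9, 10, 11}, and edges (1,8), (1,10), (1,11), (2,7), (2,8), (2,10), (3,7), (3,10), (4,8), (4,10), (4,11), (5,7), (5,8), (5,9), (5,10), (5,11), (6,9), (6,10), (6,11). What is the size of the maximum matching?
5 (matching: (1,11), (2,10), (3,7), (4,8), (5,9); upper bound min(|L|,|R|) = min(6,5) = 5)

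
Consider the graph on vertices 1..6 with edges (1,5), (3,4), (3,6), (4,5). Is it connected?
No, it has 2 components: {1, 3, 4, 5, 6}, {2}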